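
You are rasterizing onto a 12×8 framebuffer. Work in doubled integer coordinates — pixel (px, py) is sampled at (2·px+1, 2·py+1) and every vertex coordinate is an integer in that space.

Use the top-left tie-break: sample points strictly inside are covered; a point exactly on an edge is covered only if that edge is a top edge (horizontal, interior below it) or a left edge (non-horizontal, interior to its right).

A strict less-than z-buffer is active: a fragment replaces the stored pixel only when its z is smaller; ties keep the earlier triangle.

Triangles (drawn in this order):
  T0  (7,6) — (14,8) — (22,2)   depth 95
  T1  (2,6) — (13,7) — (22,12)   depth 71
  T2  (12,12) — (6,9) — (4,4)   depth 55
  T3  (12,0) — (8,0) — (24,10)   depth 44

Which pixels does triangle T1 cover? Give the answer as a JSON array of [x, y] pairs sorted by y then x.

T0:
  2·area = 58  (B↔C swapped to make it positive)
  edge (7, 6)→(22, 2): d=(15,-4) top-left  bias=+0
  edge (22, 2)→(14, 8): d=(-8,6) right/bottom  bias=-1
  edge (14, 8)→(7, 6): d=(-7,-2) top-left  bias=+0
    (9,1)@(19, 3): e=[3,10,45] → █
    (10,1)@(21, 3): e=[11,-2,49] → ·
    (5,2)@(11, 5): e=[1,42,15] → █
    (6,2)@(13, 5): e=[9,30,19] → █
    (7,2)@(15, 5): e=[17,18,23] → █
    (8,2)@(17, 5): e=[25,6,27] → █
    (9,2)@(19, 5): e=[33,-6,31] → ·
    (5,3)@(11, 7): e=[31,26,1] → █
    (8,3)@(17, 7): e=[55,-10,13] → ·
    (5,4)@(11, 9): e=[61,10,-13] → ·
    (6,4)@(13, 9): e=[69,-2,-9] → ·
    (7,4)@(15, 9): e=[77,-14,-5] → ·
  covered (8 px):
    · · · · · · · · · · · ·
    · · · · · · · · · █ · ·
    · · · · · █ █ █ █ · · ·
    · · · · · █ █ █ · · · ·
    · · · · · · · · · · · ·
    · · · · · · · · · · · ·
    · · · · · · · · · · · ·
    · · · · · · · · · · · ·
T1:
  2·area = 46
  edge (2, 6)→(13, 7): d=(11,1) right/bottom  bias=-1
  edge (13, 7)→(22, 12): d=(9,5) right/bottom  bias=-1
  edge (22, 12)→(2, 6): d=(-20,-6) top-left  bias=+0
    (3,3)@(7, 7): e=[6,30,10] → █
    (4,3)@(9, 7): e=[4,20,22] → █
    (5,3)@(11, 7): e=[2,10,34] → █
    (6,3)@(13, 7): e=[0,0,46] → ·  [on edge]
    (3,4)@(7, 9): e=[28,48,-30] → ·
    (4,4)@(9, 9): e=[26,38,-18] → ·
    (5,4)@(11, 9): e=[24,28,-6] → ·
    (6,4)@(13, 9): e=[22,18,6] → █
    (7,4)@(15, 9): e=[20,8,18] → █
    (8,4)@(17, 9): e=[18,-2,30] → ·
    (6,5)@(13, 11): e=[44,36,-34] → ·
    (7,5)@(15, 11): e=[42,26,-22] → ·
  covered (6 px):
    · · · · · · · · · · · ·
    · · · · · · · · · · · ·
    · · · · · · · · · · · ·
    · · · █ █ █ · · · · · ·
    · · · · · · █ █ · · · ·
    · · · · · · · · · █ · ·
    · · · · · · · · · · · ·
    · · · · · · · · · · · ·
T2:
  2·area = 24
  edge (12, 12)→(6, 9): d=(-6,-3) top-left  bias=+0
  edge (6, 9)→(4, 4): d=(-2,-5) top-left  bias=+0
  edge (4, 4)→(12, 12): d=(8,8) right/bottom  bias=-1
    (0,0)@(1, 1): e=[33,-9,0] → ·  [on edge]
    (1,1)@(3, 3): e=[27,-3,0] → ·  [on edge]
    (2,2)@(5, 5): e=[21,3,0] → ·  [on edge]
    (3,3)@(7, 7): e=[15,9,0] → ·  [on edge]
    (3,4)@(7, 9): e=[3,5,16] → █
    (4,4)@(9, 9): e=[9,15,0] → ·  [on edge]
    (3,5)@(7, 11): e=[-9,1,32] → ·
    (5,5)@(11, 11): e=[3,21,0] → ·  [on edge]
    (6,6)@(13, 13): e=[-3,27,0] → ·  [on edge]
    (7,7)@(15, 15): e=[-9,33,0] → ·  [on edge]
  covered (1 px):
    · · · · · · · · · · · ·
    · · · · · · · · · · · ·
    · · · · · · · · · · · ·
    · · · · · · · · · · · ·
    · · · █ · · · · · · · ·
    · · · · · · · · · · · ·
    · · · · · · · · · · · ·
    · · · · · · · · · · · ·
T3:
  2·area = 40  (B↔C swapped to make it positive)
  edge (12, 0)→(24, 10): d=(12,10) right/bottom  bias=-1
  edge (24, 10)→(8, 0): d=(-16,-10) top-left  bias=+0
  edge (8, 0)→(12, 0): d=(4,0) top-left  bias=+0
    (5,0)@(11, 1): e=[22,14,4] → █
    (6,0)@(13, 1): e=[2,34,4] → █
    (7,0)@(15, 1): e=[-18,54,4] → ·
    (5,1)@(11, 3): e=[46,-18,12] → ·
    (6,1)@(13, 3): e=[26,2,12] → █
    (7,1)@(15, 3): e=[6,22,12] → █
    (8,1)@(17, 3): e=[-14,42,12] → ·
    (6,2)@(13, 5): e=[50,-30,20] → ·
    (7,2)@(15, 5): e=[30,-10,20] → ·
    (8,2)@(17, 5): e=[10,10,20] → █
    (9,2)@(19, 5): e=[-10,30,20] → ·
    (8,3)@(17, 7): e=[34,-22,28] → ·
  covered (5 px):
    · · · · · █ █ · · · · ·
    · · · · · · █ █ · · · ·
    · · · · · · · · █ · · ·
    · · · · · · · · · · · ·
    · · · · · · · · · · · ·
    · · · · · · · · · · · ·
    · · · · · · · · · · · ·
    · · · · · · · · · · · ·

Answer: [[3,3],[4,3],[5,3],[6,4],[7,4],[9,5]]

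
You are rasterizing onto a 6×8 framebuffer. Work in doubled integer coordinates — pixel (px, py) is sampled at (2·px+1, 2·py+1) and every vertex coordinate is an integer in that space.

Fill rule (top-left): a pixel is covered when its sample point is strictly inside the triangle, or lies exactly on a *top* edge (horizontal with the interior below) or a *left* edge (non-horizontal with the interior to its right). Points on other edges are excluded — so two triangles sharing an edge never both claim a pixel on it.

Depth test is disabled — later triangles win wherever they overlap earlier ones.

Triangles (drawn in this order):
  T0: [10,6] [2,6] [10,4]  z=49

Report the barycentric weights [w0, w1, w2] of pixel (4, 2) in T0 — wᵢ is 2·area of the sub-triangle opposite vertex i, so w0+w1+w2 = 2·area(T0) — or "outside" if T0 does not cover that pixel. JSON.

T0:
  2·area = 16
  edge (10, 6)→(2, 6): d=(-8,0) right/bottom  bias=-1
  edge (2, 6)→(10, 4): d=(8,-2) top-left  bias=+0
  edge (10, 4)→(10, 6): d=(0,2) right/bottom  bias=-1
    (3,2)@(7, 5): e=[8,2,6] → █
    (4,2)@(9, 5): e=[8,6,2] → █
    (5,2)@(11, 5): e=[8,10,-2] → ·
    (3,3)@(7, 7): e=[-8,18,6] → ·
    (4,3)@(9, 7): e=[-8,22,2] → ·
  covered (2 px):
    · · · · · ·
    · · · · · ·
    · · · █ █ ·
    · · · · · ·
    · · · · · ·
    · · · · · ·
    · · · · · ·
    · · · · · ·

Answer: [6,2,8]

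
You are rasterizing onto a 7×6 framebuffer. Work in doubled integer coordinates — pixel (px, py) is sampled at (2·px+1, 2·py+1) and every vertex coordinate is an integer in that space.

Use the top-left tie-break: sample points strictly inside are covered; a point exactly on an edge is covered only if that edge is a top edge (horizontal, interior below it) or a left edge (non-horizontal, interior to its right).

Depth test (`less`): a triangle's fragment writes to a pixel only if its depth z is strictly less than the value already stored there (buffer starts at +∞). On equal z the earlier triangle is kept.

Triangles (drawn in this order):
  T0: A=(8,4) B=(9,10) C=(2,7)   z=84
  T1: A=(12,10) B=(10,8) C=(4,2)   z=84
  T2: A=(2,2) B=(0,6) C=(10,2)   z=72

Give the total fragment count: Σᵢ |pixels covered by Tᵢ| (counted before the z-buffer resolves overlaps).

T0:
  2·area = 39
  edge (8, 4)→(9, 10): d=(1,6) right/bottom  bias=-1
  edge (9, 10)→(2, 7): d=(-7,-3) top-left  bias=+0
  edge (2, 7)→(8, 4): d=(6,-3) top-left  bias=+0
    (3,2)@(7, 5): e=[7,29,3] → X
    (4,2)@(9, 5): e=[-5,35,9] → .
    (1,3)@(3, 7): e=[33,3,3] → X
    (2,3)@(5, 7): e=[21,9,9] → X
    (4,3)@(9, 7): e=[-3,21,21] → .
    (1,4)@(3, 9): e=[35,-11,15] → .
    (2,4)@(5, 9): e=[23,-5,21] → .
    (3,4)@(7, 9): e=[11,1,27] → X
    (4,4)@(9, 9): e=[-1,7,33] → .
    (3,5)@(7, 11): e=[13,-13,39] → .
  covered (5 px):
    . . . . . . .
    . . . . . . .
    . . . X . . .
    . X X X . . .
    . . . X . . .
    . . . . . . .
T1:
  degenerate (2·area = 0) — covers nothing
T2:
  2·area = 32  (B↔C swapped to make it positive)
  edge (2, 2)→(10, 2): d=(8,0) top-left  bias=+0
  edge (10, 2)→(0, 6): d=(-10,4) right/bottom  bias=-1
  edge (0, 6)→(2, 2): d=(2,-4) top-left  bias=+0
    (1,1)@(3, 3): e=[8,18,6] → X
    (2,1)@(5, 3): e=[8,10,14] → X
    (3,1)@(7, 3): e=[8,2,22] → X
    (4,1)@(9, 3): e=[8,-6,30] → .
    (0,2)@(1, 5): e=[24,6,2] → X
    (1,2)@(3, 5): e=[24,-2,10] → .
    (2,2)@(5, 5): e=[24,-10,18] → .
    (3,2)@(7, 5): e=[24,-18,26] → .
    (0,3)@(1, 7): e=[40,-14,6] → .
  covered (4 px):
    . . . . . . .
    . X X X . . .
    X . . . . . .
    . . . . . . .
    . . . . . . .
    . . . . . . .

Final: 9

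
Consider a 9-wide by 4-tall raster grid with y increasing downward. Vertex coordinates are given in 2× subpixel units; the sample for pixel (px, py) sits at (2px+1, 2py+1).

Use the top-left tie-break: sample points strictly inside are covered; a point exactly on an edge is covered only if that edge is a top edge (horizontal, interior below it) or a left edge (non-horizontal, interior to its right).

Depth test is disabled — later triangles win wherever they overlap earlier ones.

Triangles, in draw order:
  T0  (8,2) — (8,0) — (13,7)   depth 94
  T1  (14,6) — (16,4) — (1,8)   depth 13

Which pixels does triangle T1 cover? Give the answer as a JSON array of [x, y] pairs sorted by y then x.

T0:
  2·area = 10
  edge (8, 2)→(8, 0): d=(0,-2) top-left  bias=+0
  edge (8, 0)→(13, 7): d=(5,7) right/bottom  bias=-1
  edge (13, 7)→(8, 2): d=(-5,-5) top-left  bias=+0
    (3,0)@(7, 1): e=[-2,12,0] → ·  [on edge]
    (4,1)@(9, 3): e=[2,8,0] → #  [on edge]
    (5,1)@(11, 3): e=[6,-6,10] → ·
    (4,2)@(9, 5): e=[2,18,-10] → ·
    (5,2)@(11, 5): e=[6,4,0] → #  [on edge]
    (6,2)@(13, 5): e=[10,-10,10] → ·
    (5,3)@(11, 7): e=[6,14,-10] → ·
    (6,3)@(13, 7): e=[10,0,0] → ·  [on edge]
  covered (2 px):
    · · · · · · · · ·
    · · · · # · · · ·
    · · · · · # · · ·
    · · · · · · · · ·
T1:
  2·area = 22  (B↔C swapped to make it positive)
  edge (14, 6)→(1, 8): d=(-13,2) right/bottom  bias=-1
  edge (1, 8)→(16, 4): d=(15,-4) top-left  bias=+0
  edge (16, 4)→(14, 6): d=(-2,2) right/bottom  bias=-1
    (8,1)@(17, 3): e=[33,-11,0] → ·  [on edge]
    (6,2)@(13, 5): e=[15,3,4] → #
    (7,2)@(15, 5): e=[11,11,0] → ·  [on edge]
    (2,3)@(5, 7): e=[5,1,16] → #
    (3,3)@(7, 7): e=[1,9,12] → #
    (4,3)@(9, 7): e=[-3,17,8] → ·
    (6,3)@(13, 7): e=[-11,33,0] → ·  [on edge]
  covered (3 px):
    · · · · · · · · ·
    · · · · · · · · ·
    · · · · · · # · ·
    · · # # · · · · ·

Result: [[6,2],[2,3],[3,3]]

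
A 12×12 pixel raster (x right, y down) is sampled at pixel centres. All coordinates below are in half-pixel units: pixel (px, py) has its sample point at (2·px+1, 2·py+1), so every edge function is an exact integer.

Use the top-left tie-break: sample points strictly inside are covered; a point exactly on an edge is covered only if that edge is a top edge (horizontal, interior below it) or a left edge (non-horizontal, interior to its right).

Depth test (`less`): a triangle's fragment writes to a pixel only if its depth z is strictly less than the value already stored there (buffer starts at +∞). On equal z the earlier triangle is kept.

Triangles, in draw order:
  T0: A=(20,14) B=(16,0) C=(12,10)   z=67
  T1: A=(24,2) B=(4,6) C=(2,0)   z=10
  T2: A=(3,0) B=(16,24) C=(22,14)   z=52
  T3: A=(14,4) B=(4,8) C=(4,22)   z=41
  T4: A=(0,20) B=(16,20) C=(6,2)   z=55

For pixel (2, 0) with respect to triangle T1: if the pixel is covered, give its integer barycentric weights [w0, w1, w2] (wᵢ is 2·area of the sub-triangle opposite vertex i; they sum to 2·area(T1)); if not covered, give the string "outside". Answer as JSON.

T0:
  2·area = 96  (B↔C swapped to make it positive)
  edge (20, 14)→(12, 10): d=(-8,-4) top-left  bias=+0
  edge (12, 10)→(16, 0): d=(4,-10) top-left  bias=+0
  edge (16, 0)→(20, 14): d=(4,14) right/bottom  bias=-1
    (7,1)@(15, 3): e=[68,2,26] → X
    (8,1)@(17, 3): e=[76,22,-2] → .
    (7,2)@(15, 5): e=[52,10,34] → X
    (8,2)@(17, 5): e=[60,30,6] → X
    (9,2)@(19, 5): e=[68,50,-22] → .
    (7,3)@(15, 7): e=[36,18,42] → X
    (9,3)@(19, 7): e=[52,58,-14] → .
    (6,4)@(13, 9): e=[12,6,78] → X
    (9,4)@(19, 9): e=[36,66,-6] → .
    (6,5)@(13, 11): e=[-4,14,86] → .
    (7,5)@(15, 11): e=[4,34,58] → X
    (9,5)@(19, 11): e=[20,74,2] → X
  covered (12 px):
    . . . . . . . . . . . .
    . . . . . . . X . . . .
    . . . . . . . X X . . .
    . . . . . . . X X . . .
    . . . . . . X X X . . .
    . . . . . . . X X X . .
    . . . . . . . . . X . .
    . . . . . . . . . . . .
    . . . . . . . . . . . .
    . . . . . . . . . . . .
    . . . . . . . . . . . .
    . . . . . . . . . . . .
T1:
  2·area = 128
  edge (24, 2)→(4, 6): d=(-20,4) right/bottom  bias=-1
  edge (4, 6)→(2, 0): d=(-2,-6) top-left  bias=+0
  edge (2, 0)→(24, 2): d=(22,2) right/bottom  bias=-1
    (1,0)@(3, 1): e=[104,4,20] → X
    (2,0)@(5, 1): e=[96,16,16] → X
    (3,0)@(7, 1): e=[88,28,12] → X
    (4,0)@(9, 1): e=[80,40,8] → X
    (5,0)@(11, 1): e=[72,52,4] → X
    (6,0)@(13, 1): e=[64,64,0] → .  [on edge]
    (1,1)@(3, 3): e=[64,0,64] → X  [on edge]
    (6,1)@(13, 3): e=[24,60,44] → X
    (7,1)@(15, 3): e=[16,72,40] → X
    (8,1)@(17, 3): e=[8,84,36] → X
    (9,1)@(19, 3): e=[0,96,32] → .  [on edge]
    (1,2)@(3, 5): e=[24,-4,108] → .
    (4,2)@(9, 5): e=[0,32,96] → .  [on edge]
    (2,4)@(5, 9): e=[-64,0,192] → .  [on edge]
    (3,7)@(7, 15): e=[-192,0,320] → .  [on edge]
    (4,10)@(9, 21): e=[-320,0,448] → .  [on edge]
  covered (15 px):
    . X X X X X . . . . . .
    . X X X X X X X X . . .
    . . X X . . . . . . . .
    . . . . . . . . . . . .
    . . . . . . . . . . . .
    . . . . . . . . . . . .
    . . . . . . . . . . . .
    . . . . . . . . . . . .
    . . . . . . . . . . . .
    . . . . . . . . . . . .
    . . . . . . . . . . . .
    . . . . . . . . . . . .
T2:
  2·area = 274  (B↔C swapped to make it positive)
  edge (3, 0)→(22, 14): d=(19,14) right/bottom  bias=-1
  edge (22, 14)→(16, 24): d=(-6,10) right/bottom  bias=-1
  edge (16, 24)→(3, 0): d=(-13,-24) top-left  bias=+0
    (2,1)@(5, 3): e=[29,236,9] → X
    (3,1)@(7, 3): e=[1,216,57] → X
    (4,1)@(9, 3): e=[-27,196,105] → .
    (2,2)@(5, 5): e=[67,224,-17] → .
    (3,2)@(7, 5): e=[39,204,31] → X
    (4,2)@(9, 5): e=[11,184,79] → X
    (5,2)@(11, 5): e=[-17,164,127] → .
    (3,3)@(7, 7): e=[77,192,5] → X
    (5,3)@(11, 7): e=[21,152,101] → X
    (6,3)@(13, 7): e=[-7,132,149] → .
    (3,4)@(7, 9): e=[115,180,-21] → .
    (4,4)@(9, 9): e=[87,160,27] → X
    (9,9)@(19, 19): e=[137,0,137] → .  [on edge]
  covered (34 px):
    . . . . . . . . . . . .
    . . X X . . . . . . . .
    . . . X X . . . . . . .
    . . . X X X . . . . . .
    . . . . X X X X . . . .
    . . . . X X X X X . . .
    . . . . . X X X X X . .
    . . . . . . X X X X X .
    . . . . . . X X X X . .
    . . . . . . . X X . . .
    . . . . . . . X X . . .
    . . . . . . . . . . . .
T3:
  2·area = 140  (B↔C swapped to make it positive)
  edge (14, 4)→(4, 22): d=(-10,18) right/bottom  bias=-1
  edge (4, 22)→(4, 8): d=(0,-14) top-left  bias=+0
  edge (4, 8)→(14, 4): d=(10,-4) top-left  bias=+0
    (6,2)@(13, 5): e=[8,126,6] → X
    (7,2)@(15, 5): e=[-28,154,14] → .
    (3,3)@(7, 7): e=[96,42,2] → X
    (4,3)@(9, 7): e=[60,70,10] → X
    (5,3)@(11, 7): e=[24,98,18] → X
    (6,3)@(13, 7): e=[-12,126,26] → .
    (2,4)@(5, 9): e=[112,14,14] → X
    (6,4)@(13, 9): e=[-32,126,46] → .
    (2,5)@(5, 11): e=[92,14,34] → X
    (5,5)@(11, 11): e=[-16,98,58] → .
    (2,6)@(5, 13): e=[72,14,54] → X
    (4,6)@(9, 13): e=[0,70,70] → .  [on edge]
  covered (17 px):
    . . . . . . . . . . . .
    . . . . . . . . . . . .
    . . . . . . X . . . . .
    . . . X X X . . . . . .
    . . X X X X . . . . . .
    . . X X X . . . . . . .
    . . X X . . . . . . . .
    . . X X . . . . . . . .
    . . X . . . . . . . . .
    . . X . . . . . . . . .
    . . . . . . . . . . . .
    . . . . . . . . . . . .
T4:
  2·area = 288  (B↔C swapped to make it positive)
  edge (0, 20)→(6, 2): d=(6,-18) top-left  bias=+0
  edge (6, 2)→(16, 20): d=(10,18) right/bottom  bias=-1
  edge (16, 20)→(0, 20): d=(-16,0) right/bottom  bias=-1
    (2,2)@(5, 5): e=[0,48,240] → X  [on edge]
    (3,2)@(7, 5): e=[36,12,240] → X
    (4,2)@(9, 5): e=[72,-24,240] → .
    (2,3)@(5, 7): e=[12,68,208] → X
    (4,3)@(9, 7): e=[84,-4,208] → .
    (2,4)@(5, 9): e=[24,88,176] → X
    (4,4)@(9, 9): e=[96,16,176] → X
    (5,4)@(11, 9): e=[132,-20,176] → .
    (1,5)@(3, 11): e=[0,144,144] → X  [on edge]
    (5,5)@(11, 11): e=[144,0,144] → .  [on edge]
    (1,6)@(3, 13): e=[12,164,112] → X
    (5,6)@(11, 13): e=[156,20,112] → X
    (0,8)@(1, 17): e=[0,240,48] → X  [on edge]
  covered (37 px):
    . . . . . . . . . . . .
    . . . . . . . . . . . .
    . . X X . . . . . . . .
    . . X X . . . . . . . .
    . . X X X . . . . . . .
    . X X X X . . . . . . .
    . X X X X X . . . . . .
    . X X X X X X . . . . .
    X X X X X X X . . . . .
    X X X X X X X X . . . .
    . . . . . . . . . . . .
    . . . . . . . . . . . .

Result: [16,16,96]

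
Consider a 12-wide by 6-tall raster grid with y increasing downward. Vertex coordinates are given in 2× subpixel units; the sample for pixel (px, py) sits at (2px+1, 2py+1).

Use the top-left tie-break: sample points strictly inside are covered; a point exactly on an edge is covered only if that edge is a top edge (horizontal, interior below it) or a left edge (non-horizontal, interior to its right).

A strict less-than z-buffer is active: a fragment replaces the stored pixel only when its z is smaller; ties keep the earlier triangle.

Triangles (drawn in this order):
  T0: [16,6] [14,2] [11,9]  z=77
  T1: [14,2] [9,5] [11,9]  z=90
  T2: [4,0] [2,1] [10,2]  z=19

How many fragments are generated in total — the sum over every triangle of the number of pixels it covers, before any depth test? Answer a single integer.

T0:
  2·area = 26  (B↔C swapped to make it positive)
  edge (16, 6)→(11, 9): d=(-5,3) right/bottom  bias=-1
  edge (11, 9)→(14, 2): d=(3,-7) top-left  bias=+0
  edge (14, 2)→(16, 6): d=(2,4) right/bottom  bias=-1
    (10,1)@(21, 3): e=[0,52,-26] → ·  [on edge]
    (6,2)@(13, 5): e=[14,2,10] → █
    (7,2)@(15, 5): e=[8,16,2] → █
    (8,2)@(17, 5): e=[2,30,-6] → ·
    (6,3)@(13, 7): e=[4,8,14] → █
    (7,3)@(15, 7): e=[-2,22,6] → ·
    (5,4)@(11, 9): e=[0,0,26] → ·  [on edge]
    (6,4)@(13, 9): e=[-6,14,18] → ·
  covered (3 px):
    · · · · · · · · · · · ·
    · · · · · · · · · · · ·
    · · · · · · █ █ · · · ·
    · · · · · · █ · · · · ·
    · · · · · · · · · · · ·
    · · · · · · · · · · · ·
T1:
  2·area = 26  (B↔C swapped to make it positive)
  edge (14, 2)→(11, 9): d=(-3,7) right/bottom  bias=-1
  edge (11, 9)→(9, 5): d=(-2,-4) top-left  bias=+0
  edge (9, 5)→(14, 2): d=(5,-3) top-left  bias=+0
    (3,0)@(7, 1): e=[52,0,-26] → ·  [on edge]
    (6,1)@(13, 3): e=[4,20,2] → █
    (7,1)@(15, 3): e=[-10,28,8] → ·
    (4,2)@(9, 5): e=[26,0,0] → █  [on edge]
    (5,2)@(11, 5): e=[12,8,6] → █
    (6,2)@(13, 5): e=[-2,16,12] → ·
    (4,3)@(9, 7): e=[20,-4,10] → ·
    (5,3)@(11, 7): e=[6,4,16] → █
    (6,3)@(13, 7): e=[-8,12,22] → ·
    (5,4)@(11, 9): e=[0,0,26] → ·  [on edge]
  covered (4 px):
    · · · · · · · · · · · ·
    · · · · · · █ · · · · ·
    · · · · █ █ · · · · · ·
    · · · · · █ · · · · · ·
    · · · · · · · · · · · ·
    · · · · · · · · · · · ·
T2:
  2·area = 10  (B↔C swapped to make it positive)
  edge (4, 0)→(10, 2): d=(6,2) right/bottom  bias=-1
  edge (10, 2)→(2, 1): d=(-8,-1) top-left  bias=+0
  edge (2, 1)→(4, 0): d=(2,-1) top-left  bias=+0
    (1,0)@(3, 1): e=[8,1,1] → █
    (2,0)@(5, 1): e=[4,3,3] → █
    (3,0)@(7, 1): e=[0,5,5] → ·  [on edge]
    (1,1)@(3, 3): e=[20,-15,5] → ·
    (2,1)@(5, 3): e=[16,-13,7] → ·
    (6,1)@(13, 3): e=[0,-5,15] → ·  [on edge]
    (9,2)@(19, 5): e=[0,-15,25] → ·  [on edge]
  covered (2 px):
    · █ █ · · · · · · · · ·
    · · · · · · · · · · · ·
    · · · · · · · · · · · ·
    · · · · · · · · · · · ·
    · · · · · · · · · · · ·
    · · · · · · · · · · · ·

Final: 9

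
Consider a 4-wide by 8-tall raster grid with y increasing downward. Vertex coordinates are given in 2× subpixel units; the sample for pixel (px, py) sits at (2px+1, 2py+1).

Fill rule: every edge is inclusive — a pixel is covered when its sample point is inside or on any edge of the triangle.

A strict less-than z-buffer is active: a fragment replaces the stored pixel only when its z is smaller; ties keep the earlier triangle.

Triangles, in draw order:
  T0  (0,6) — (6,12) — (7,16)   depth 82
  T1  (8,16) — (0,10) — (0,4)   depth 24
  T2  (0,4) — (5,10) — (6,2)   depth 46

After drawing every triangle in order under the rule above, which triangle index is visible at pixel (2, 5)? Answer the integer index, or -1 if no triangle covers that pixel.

T0:
  2·area = 18
  edge (0, 6)→(6, 12): d=(6,6) inclusive
  edge (6, 12)→(7, 16): d=(1,4) inclusive
  edge (7, 16)→(0, 6): d=(-7,-10) inclusive
    (0,3)@(1, 7): e=[0,15,3] → █  [on edge]
    (1,3)@(3, 7): e=[-12,7,23] → ·
    (0,4)@(1, 9): e=[12,17,-11] → ·
    (1,4)@(3, 9): e=[0,9,9] → █  [on edge]
    (2,4)@(5, 9): e=[-12,1,29] → ·
    (1,5)@(3, 11): e=[12,11,-5] → ·
    (2,5)@(5, 11): e=[0,3,15] → █  [on edge]
    (3,5)@(7, 11): e=[-12,-5,35] → ·
    (2,6)@(5, 13): e=[12,5,1] → █
    (3,6)@(7, 13): e=[0,-3,21] → ·  [on edge]
    (2,7)@(5, 15): e=[24,7,-13] → ·
  covered (4 px):
    · · · ·
    · · · ·
    · · · ·
    █ · · ·
    · █ · ·
    · · █ ·
    · · █ ·
    · · · ·
T1:
  2·area = 48
  edge (8, 16)→(0, 10): d=(-8,-6) inclusive
  edge (0, 10)→(0, 4): d=(0,-6) inclusive
  edge (0, 4)→(8, 16): d=(8,12) inclusive
    (0,3)@(1, 7): e=[30,6,12] → █
    (1,3)@(3, 7): e=[42,18,-12] → ·
    (0,4)@(1, 9): e=[14,6,28] → █
    (1,4)@(3, 9): e=[26,18,4] → █
    (2,4)@(5, 9): e=[38,30,-20] → ·
    (0,5)@(1, 11): e=[-2,6,44] → ·
    (1,5)@(3, 11): e=[10,18,20] → █
    (2,5)@(5, 11): e=[22,30,-4] → ·
    (1,6)@(3, 13): e=[-6,18,36] → ·
    (2,6)@(5, 13): e=[6,30,12] → █
    (3,6)@(7, 13): e=[18,42,-12] → ·
    (2,7)@(5, 15): e=[-10,30,28] → ·
  covered (6 px):
    · · · ·
    · · · ·
    · · · ·
    █ · · ·
    █ █ · ·
    · █ · ·
    · · █ ·
    · · · █
T2:
  2·area = 46  (B↔C swapped to make it positive)
  edge (0, 4)→(6, 2): d=(6,-2) inclusive
  edge (6, 2)→(5, 10): d=(-1,8) inclusive
  edge (5, 10)→(0, 4): d=(-5,-6) inclusive
    (1,1)@(3, 3): e=[0,23,23] → █  [on edge]
    (2,1)@(5, 3): e=[4,7,35] → █
    (3,1)@(7, 3): e=[8,-9,47] → ·
    (0,2)@(1, 5): e=[8,37,1] → █
    (3,2)@(7, 5): e=[20,-11,37] → ·
    (0,3)@(1, 7): e=[20,35,-9] → ·
    (1,3)@(3, 7): e=[24,19,3] → █
    (3,3)@(7, 7): e=[32,-13,27] → ·
    (1,4)@(3, 9): e=[36,17,-7] → ·
    (2,4)@(5, 9): e=[40,1,5] → █
    (3,4)@(7, 9): e=[44,-15,17] → ·
    (2,5)@(5, 11): e=[52,-1,-5] → ·
  covered (8 px):
    · · · ·
    · █ █ ·
    █ █ █ ·
    · █ █ ·
    · · █ ·
    · · · ·
    · · · ·
    · · · ·

Z-buffer (winner per pixel, '.' = empty):
  . . . .
  . 2 2 .
  2 2 2 .
  1 2 2 .
  1 1 2 .
  . 1 0 .
  . . 1 .
  . . . 1

Answer: 0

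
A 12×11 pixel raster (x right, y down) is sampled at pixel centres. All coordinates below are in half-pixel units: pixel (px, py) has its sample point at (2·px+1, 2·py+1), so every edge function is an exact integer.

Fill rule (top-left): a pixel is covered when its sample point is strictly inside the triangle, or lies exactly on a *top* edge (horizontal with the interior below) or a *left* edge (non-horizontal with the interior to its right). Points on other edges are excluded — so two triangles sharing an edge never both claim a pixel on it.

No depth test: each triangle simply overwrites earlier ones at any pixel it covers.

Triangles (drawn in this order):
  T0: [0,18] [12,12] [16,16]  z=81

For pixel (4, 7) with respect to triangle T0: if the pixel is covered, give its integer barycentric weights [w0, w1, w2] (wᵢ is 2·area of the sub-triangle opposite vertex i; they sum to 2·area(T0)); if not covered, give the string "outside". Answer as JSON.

T0:
  2·area = 72
  edge (0, 18)→(12, 12): d=(12,-6) top-left  bias=+0
  edge (12, 12)→(16, 16): d=(4,4) right/bottom  bias=-1
  edge (16, 16)→(0, 18): d=(-16,2) right/bottom  bias=-1
    (0,0)@(1, 1): e=[-198,0,270] → ·  [on edge]
    (1,1)@(3, 3): e=[-162,0,234] → ·  [on edge]
    (2,2)@(5, 5): e=[-126,0,198] → ·  [on edge]
    (3,3)@(7, 7): e=[-90,0,162] → ·  [on edge]
    (4,4)@(9, 9): e=[-54,0,126] → ·  [on edge]
    (5,5)@(11, 11): e=[-18,0,90] → ·  [on edge]
    (5,6)@(11, 13): e=[6,8,58] → █
    (6,6)@(13, 13): e=[18,0,54] → ·  [on edge]
    (3,7)@(7, 15): e=[6,32,34] → █
    (4,7)@(9, 15): e=[18,24,30] → █
    (6,7)@(13, 15): e=[42,8,22] → █
    (7,7)@(15, 15): e=[54,0,18] → ·  [on edge]
    (8,8)@(17, 17): e=[90,0,-18] → ·  [on edge]
    (9,9)@(19, 19): e=[126,0,-54] → ·  [on edge]
    (10,10)@(21, 21): e=[162,0,-90] → ·  [on edge]
  covered (8 px):
    · · · · · · · · · · · ·
    · · · · · · · · · · · ·
    · · · · · · · · · · · ·
    · · · · · · · · · · · ·
    · · · · · · · · · · · ·
    · · · · · · · · · · · ·
    · · · · · █ · · · · · ·
    · · · █ █ █ █ · · · · ·
    · █ █ █ · · · · · · · ·
    · · · · · · · · · · · ·
    · · · · · · · · · · · ·

Result: [24,30,18]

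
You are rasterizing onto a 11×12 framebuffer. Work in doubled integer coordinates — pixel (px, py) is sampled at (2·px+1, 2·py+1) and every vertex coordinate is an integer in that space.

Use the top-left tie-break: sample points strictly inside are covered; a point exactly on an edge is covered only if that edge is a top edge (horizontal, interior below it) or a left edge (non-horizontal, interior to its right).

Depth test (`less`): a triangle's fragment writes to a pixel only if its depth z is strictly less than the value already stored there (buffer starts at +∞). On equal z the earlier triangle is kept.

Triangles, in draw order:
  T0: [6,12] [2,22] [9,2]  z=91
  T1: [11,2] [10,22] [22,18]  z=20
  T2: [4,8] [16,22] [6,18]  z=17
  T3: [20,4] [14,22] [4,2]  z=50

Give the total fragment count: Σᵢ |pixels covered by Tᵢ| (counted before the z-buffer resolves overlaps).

T0:
  2·area = 10
  edge (6, 12)→(2, 22): d=(-4,10) right/bottom  bias=-1
  edge (2, 22)→(9, 2): d=(7,-20) top-left  bias=+0
  edge (9, 2)→(6, 12): d=(-3,10) right/bottom  bias=-1
  covered (0 px):
    · · · · · · · · · · ·
    · · · · · · · · · · ·
    · · · · · · · · · · ·
    · · · · · · · · · · ·
    · · · · · · · · · · ·
    · · · · · · · · · · ·
    · · · · · · · · · · ·
    · · · · · · · · · · ·
    · · · · · · · · · · ·
    · · · · · · · · · · ·
    · · · · · · · · · · ·
    · · · · · · · · · · ·
T1:
  2·area = 236  (B↔C swapped to make it positive)
  edge (11, 2)→(22, 18): d=(11,16) right/bottom  bias=-1
  edge (22, 18)→(10, 22): d=(-12,4) right/bottom  bias=-1
  edge (10, 22)→(11, 2): d=(1,-20) top-left  bias=+0
    (5,1)@(11, 3): e=[11,224,1] → █
    (6,1)@(13, 3): e=[-21,216,41] → ·
    (5,2)@(11, 5): e=[33,200,3] → █
    (6,2)@(13, 5): e=[1,192,43] → █
    (7,2)@(15, 5): e=[-31,184,83] → ·
    (5,3)@(11, 7): e=[55,176,5] → █
    (7,3)@(15, 7): e=[-9,160,85] → ·
    (5,4)@(11, 9): e=[77,152,7] → █
    (7,4)@(15, 9): e=[13,136,87] → █
    (8,4)@(17, 9): e=[-19,128,127] → ·
    (5,5)@(11, 11): e=[99,128,9] → █
    (8,5)@(17, 11): e=[3,104,129] → █
    (9,9)@(19, 19): e=[59,0,177] → ·  [on edge]
    (6,10)@(13, 21): e=[177,0,59] → ·  [on edge]
    (3,11)@(7, 23): e=[295,0,-59] → ·  [on edge]
  covered (32 px):
    · · · · · · · · · · ·
    · · · · · █ · · · · ·
    · · · · · █ █ · · · ·
    · · · · · █ █ · · · ·
    · · · · · █ █ █ · · ·
    · · · · · █ █ █ █ · ·
    · · · · · █ █ █ █ · ·
    · · · · · █ █ █ █ █ ·
    · · · · · █ █ █ █ █ █
    · · · · · █ █ █ █ · ·
    · · · · · █ · · · · ·
    · · · · · · · · · · ·
T2:
  2·area = 92
  edge (4, 8)→(16, 22): d=(12,14) right/bottom  bias=-1
  edge (16, 22)→(6, 18): d=(-10,-4) top-left  bias=+0
  edge (6, 18)→(4, 8): d=(-2,-10) top-left  bias=+0
    (1,1)@(3, 3): e=[-46,138,0] → ·  [on edge]
    (2,5)@(5, 11): e=[22,66,4] → █
    (3,5)@(7, 11): e=[-6,74,24] → ·
    (2,6)@(5, 13): e=[46,46,0] → █  [on edge]
    (3,6)@(7, 13): e=[18,54,20] → █
    (4,6)@(9, 13): e=[-10,62,40] → ·
    (2,7)@(5, 15): e=[70,26,-4] → ·
    (3,7)@(7, 15): e=[42,34,16] → █
    (4,7)@(9, 15): e=[14,42,36] → █
    (5,7)@(11, 15): e=[-14,50,56] → ·
    (3,8)@(7, 17): e=[66,14,12] → █
    (5,8)@(11, 17): e=[10,30,52] → █
    (3,11)@(7, 23): e=[138,-46,0] → ·  [on edge]
  covered (12 px):
    · · · · · · · · · · ·
    · · · · · · · · · · ·
    · · · · · · · · · · ·
    · · · · · · · · · · ·
    · · · · · · · · · · ·
    · · █ · · · · · · · ·
    · · █ █ · · · · · · ·
    · · · █ █ · · · · · ·
    · · · █ █ █ · · · · ·
    · · · · █ █ █ · · · ·
    · · · · · · · █ · · ·
    · · · · · · · · · · ·
T3:
  2·area = 300
  edge (20, 4)→(14, 22): d=(-6,18) right/bottom  bias=-1
  edge (14, 22)→(4, 2): d=(-10,-20) top-left  bias=+0
  edge (4, 2)→(20, 4): d=(16,2) right/bottom  bias=-1
    (10,0)@(21, 1): e=[0,350,-50] → ·  [on edge]
    (2,1)@(5, 3): e=[276,10,14] → █
    (3,1)@(7, 3): e=[240,50,10] → █
    (4,1)@(9, 3): e=[204,90,6] → █
    (5,1)@(11, 3): e=[168,130,2] → █
    (6,1)@(13, 3): e=[132,170,-2] → ·
    (2,2)@(5, 5): e=[264,-10,46] → ·
    (3,2)@(7, 5): e=[228,30,42] → █
    (6,2)@(13, 5): e=[120,150,30] → █
    (7,2)@(15, 5): e=[84,190,26] → █
    (8,2)@(17, 5): e=[48,230,22] → █
    (9,2)@(19, 5): e=[12,270,18] → █
    (9,3)@(19, 7): e=[0,250,50] → ·  [on edge]
    (8,6)@(17, 13): e=[0,150,150] → ·  [on edge]
    (7,9)@(15, 19): e=[0,50,250] → ·  [on edge]
  covered (36 px):
    · · · · · · · · · · ·
    · · █ █ █ █ · · · · ·
    · · · █ █ █ █ █ █ █ ·
    · · · █ █ █ █ █ █ · ·
    · · · · █ █ █ █ █ · ·
    · · · · █ █ █ █ █ · ·
    · · · · · █ █ █ · · ·
    · · · · · █ █ █ · · ·
    · · · · · · █ █ · · ·
    · · · · · · █ · · · ·
    · · · · · · · · · · ·
    · · · · · · · · · · ·

Result: 80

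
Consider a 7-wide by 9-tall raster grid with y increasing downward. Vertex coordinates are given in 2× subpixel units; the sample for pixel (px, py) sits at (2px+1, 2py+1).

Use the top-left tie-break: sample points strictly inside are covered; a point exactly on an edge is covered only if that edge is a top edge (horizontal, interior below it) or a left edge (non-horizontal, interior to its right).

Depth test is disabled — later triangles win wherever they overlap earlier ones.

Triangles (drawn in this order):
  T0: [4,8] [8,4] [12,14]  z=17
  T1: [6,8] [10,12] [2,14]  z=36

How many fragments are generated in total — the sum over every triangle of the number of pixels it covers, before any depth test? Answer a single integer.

T0:
  2·area = 56
  edge (4, 8)→(8, 4): d=(4,-4) top-left  bias=+0
  edge (8, 4)→(12, 14): d=(4,10) right/bottom  bias=-1
  edge (12, 14)→(4, 8): d=(-8,-6) top-left  bias=+0
    (5,0)@(11, 1): e=[0,-42,98] → ·  [on edge]
    (4,1)@(9, 3): e=[0,-14,70] → ·  [on edge]
    (3,2)@(7, 5): e=[0,14,42] → █  [on edge]
    (4,2)@(9, 5): e=[8,-6,54] → ·
    (2,3)@(5, 7): e=[0,42,14] → █  [on edge]
    (4,3)@(9, 7): e=[16,2,38] → █
    (5,3)@(11, 7): e=[24,-18,50] → ·
    (1,4)@(3, 9): e=[0,70,-14] → ·  [on edge]
    (2,4)@(5, 9): e=[8,50,-2] → ·
    (3,4)@(7, 9): e=[16,30,10] → █
    (5,4)@(11, 9): e=[32,-10,34] → ·
    (0,5)@(1, 11): e=[0,98,-42] → ·  [on edge]
  covered (8 px):
    · · · · · · ·
    · · · · · · ·
    · · · █ · · ·
    · · █ █ █ · ·
    · · · █ █ · ·
    · · · · █ · ·
    · · · · · █ ·
    · · · · · · ·
    · · · · · · ·
T1:
  2·area = 40
  edge (6, 8)→(10, 12): d=(4,4) right/bottom  bias=-1
  edge (10, 12)→(2, 14): d=(-8,2) right/bottom  bias=-1
  edge (2, 14)→(6, 8): d=(4,-6) top-left  bias=+0
    (0,1)@(1, 3): e=[0,90,-50] → ·  [on edge]
    (1,2)@(3, 5): e=[0,70,-30] → ·  [on edge]
    (2,3)@(5, 7): e=[0,50,-10] → ·  [on edge]
    (3,4)@(7, 9): e=[0,30,10] → ·  [on edge]
    (2,5)@(5, 11): e=[16,18,6] → █
    (3,5)@(7, 11): e=[8,14,18] → █
    (4,5)@(9, 11): e=[0,10,30] → ·  [on edge]
    (1,6)@(3, 13): e=[32,6,2] → █
    (3,6)@(7, 13): e=[16,-2,26] → ·
    (5,6)@(11, 13): e=[0,-10,50] → ·  [on edge]
    (1,7)@(3, 15): e=[40,-10,10] → ·
    (2,7)@(5, 15): e=[32,-14,22] → ·
    (6,7)@(13, 15): e=[0,-30,70] → ·  [on edge]
  covered (4 px):
    · · · · · · ·
    · · · · · · ·
    · · · · · · ·
    · · · · · · ·
    · · · · · · ·
    · · █ █ · · ·
    · █ █ · · · ·
    · · · · · · ·
    · · · · · · ·

Final: 12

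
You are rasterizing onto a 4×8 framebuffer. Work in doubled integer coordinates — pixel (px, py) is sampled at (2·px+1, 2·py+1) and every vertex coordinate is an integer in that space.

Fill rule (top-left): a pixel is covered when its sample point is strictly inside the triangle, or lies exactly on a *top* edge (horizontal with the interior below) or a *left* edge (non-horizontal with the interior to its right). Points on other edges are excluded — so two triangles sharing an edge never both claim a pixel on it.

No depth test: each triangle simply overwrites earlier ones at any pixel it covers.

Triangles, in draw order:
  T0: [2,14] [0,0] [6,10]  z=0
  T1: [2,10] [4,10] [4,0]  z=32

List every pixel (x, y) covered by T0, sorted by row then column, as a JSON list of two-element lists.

T0:
  2·area = 64
  edge (2, 14)→(0, 0): d=(-2,-14) top-left  bias=+0
  edge (0, 0)→(6, 10): d=(6,10) right/bottom  bias=-1
  edge (6, 10)→(2, 14): d=(-4,4) right/bottom  bias=-1
    (0,1)@(1, 3): e=[8,8,48] → #
    (1,1)@(3, 3): e=[36,-12,40] → ·
    (0,2)@(1, 5): e=[4,20,40] → #
    (1,2)@(3, 5): e=[32,0,32] → ·  [on edge]
    (0,3)@(1, 7): e=[0,32,32] → #  [on edge]
    (1,3)@(3, 7): e=[28,12,24] → #
    (2,3)@(5, 7): e=[56,-8,16] → ·
    (0,4)@(1, 9): e=[-4,44,24] → ·
    (1,4)@(3, 9): e=[24,24,16] → #
    (2,4)@(5, 9): e=[52,4,8] → #
    (3,4)@(7, 9): e=[80,-16,0] → ·  [on edge]
    (1,5)@(3, 11): e=[20,36,8] → #
    (2,5)@(5, 11): e=[48,16,0] → ·  [on edge]
    (1,6)@(3, 13): e=[16,48,0] → ·  [on edge]
    (0,7)@(1, 15): e=[-16,80,0] → ·  [on edge]
  covered (7 px):
    · · · ·
    # · · ·
    # · · ·
    # # · ·
    · # # ·
    · # · ·
    · · · ·
    · · · ·
T1:
  2·area = 20  (B↔C swapped to make it positive)
  edge (2, 10)→(4, 0): d=(2,-10) top-left  bias=+0
  edge (4, 0)→(4, 10): d=(0,10) right/bottom  bias=-1
  edge (4, 10)→(2, 10): d=(-2,0) right/bottom  bias=-1
    (1,2)@(3, 5): e=[0,10,10] → #  [on edge]
    (2,2)@(5, 5): e=[20,-10,10] → ·
    (1,3)@(3, 7): e=[4,10,6] → #
    (2,3)@(5, 7): e=[24,-10,6] → ·
    (1,4)@(3, 9): e=[8,10,2] → #
    (2,4)@(5, 9): e=[28,-10,2] → ·
    (1,5)@(3, 11): e=[12,10,-2] → ·
    (0,7)@(1, 15): e=[0,30,-10] → ·  [on edge]
  covered (3 px):
    · · · ·
    · · · ·
    · # · ·
    · # · ·
    · # · ·
    · · · ·
    · · · ·
    · · · ·

Result: [[0,1],[0,2],[0,3],[1,3],[1,4],[2,4],[1,5]]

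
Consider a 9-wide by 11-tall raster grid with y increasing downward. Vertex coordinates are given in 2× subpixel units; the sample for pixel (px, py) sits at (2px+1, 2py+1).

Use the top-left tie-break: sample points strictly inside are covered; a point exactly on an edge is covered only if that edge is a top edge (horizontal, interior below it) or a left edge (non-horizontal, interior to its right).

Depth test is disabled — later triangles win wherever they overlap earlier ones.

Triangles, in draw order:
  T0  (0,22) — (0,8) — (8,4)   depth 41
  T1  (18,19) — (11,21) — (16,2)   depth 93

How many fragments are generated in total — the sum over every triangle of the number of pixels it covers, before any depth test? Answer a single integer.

T0:
  2·area = 112
  edge (0, 22)→(0, 8): d=(0,-14) top-left  bias=+0
  edge (0, 8)→(8, 4): d=(8,-4) top-left  bias=+0
  edge (8, 4)→(0, 22): d=(-8,18) right/bottom  bias=-1
    (3,2)@(7, 5): e=[98,4,10] → █
    (4,2)@(9, 5): e=[126,12,-26] → ·
    (1,3)@(3, 7): e=[42,4,66] → █
    (2,3)@(5, 7): e=[70,12,30] → █
    (3,3)@(7, 7): e=[98,20,-6] → ·
    (0,4)@(1, 9): e=[14,12,86] → █
    (3,4)@(7, 9): e=[98,36,-22] → ·
    (0,5)@(1, 11): e=[14,28,70] → █
    (2,5)@(5, 11): e=[70,44,-2] → ·
    (0,6)@(1, 13): e=[14,44,54] → █
    (2,6)@(5, 13): e=[70,60,-18] → ·
    (0,7)@(1, 15): e=[14,60,38] → █
  covered (14 px):
    · · · · · · · · ·
    · · · · · · · · ·
    · · · █ · · · · ·
    · █ █ · · · · · ·
    █ █ █ · · · · · ·
    █ █ · · · · · · ·
    █ █ · · · · · · ·
    █ █ · · · · · · ·
    █ · · · · · · · ·
    █ · · · · · · · ·
    · · · · · · · · ·
T1:
  2·area = 123
  edge (18, 19)→(11, 21): d=(-7,2) right/bottom  bias=-1
  edge (11, 21)→(16, 2): d=(5,-19) top-left  bias=+0
  edge (16, 2)→(18, 19): d=(2,17) right/bottom  bias=-1
    (7,3)@(15, 7): e=[90,6,27] → █
    (8,3)@(17, 7): e=[86,44,-7] → ·
    (7,4)@(15, 9): e=[76,16,31] → █
    (8,4)@(17, 9): e=[72,54,-3] → ·
    (7,5)@(15, 11): e=[62,26,35] → █
    (8,5)@(17, 11): e=[58,64,1] → █
    (7,6)@(15, 13): e=[48,36,39] → █
    (6,7)@(13, 15): e=[38,8,77] → █
    (6,8)@(13, 17): e=[24,18,81] → █
    (6,9)@(13, 19): e=[10,28,85] → █
    (5,10)@(11, 21): e=[0,0,123] → ·  [on edge]
    (6,10)@(13, 21): e=[-4,38,89] → ·
  covered (15 px):
    · · · · · · · · ·
    · · · · · · · · ·
    · · · · · · · · ·
    · · · · · · · █ ·
    · · · · · · · █ ·
    · · · · · · · █ █
    · · · · · · · █ █
    · · · · · · █ █ █
    · · · · · · █ █ █
    · · · · · · █ █ █
    · · · · · · · · ·

Final: 29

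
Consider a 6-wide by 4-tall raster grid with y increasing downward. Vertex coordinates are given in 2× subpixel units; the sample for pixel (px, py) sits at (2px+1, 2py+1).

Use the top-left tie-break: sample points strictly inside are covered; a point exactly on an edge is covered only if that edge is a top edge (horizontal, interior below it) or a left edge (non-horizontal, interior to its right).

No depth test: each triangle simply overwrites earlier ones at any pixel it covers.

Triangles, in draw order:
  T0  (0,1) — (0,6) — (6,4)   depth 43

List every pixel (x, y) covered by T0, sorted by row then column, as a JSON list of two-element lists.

T0:
  2·area = 30  (B↔C swapped to make it positive)
  edge (0, 1)→(6, 4): d=(6,3) right/bottom  bias=-1
  edge (6, 4)→(0, 6): d=(-6,2) right/bottom  bias=-1
  edge (0, 6)→(0, 1): d=(0,-5) top-left  bias=+0
    (0,1)@(1, 3): e=[9,16,5] → █
    (1,1)@(3, 3): e=[3,12,15] → █
    (2,1)@(5, 3): e=[-3,8,25] → ·
    (4,1)@(9, 3): e=[-15,0,45] → ·  [on edge]
    (0,2)@(1, 5): e=[21,4,5] → █
    (1,2)@(3, 5): e=[15,0,15] → ·  [on edge]
    (0,3)@(1, 7): e=[33,-8,5] → ·
  covered (3 px):
    · · · · · ·
    █ █ · · · ·
    █ · · · · ·
    · · · · · ·

Answer: [[0,1],[1,1],[0,2]]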